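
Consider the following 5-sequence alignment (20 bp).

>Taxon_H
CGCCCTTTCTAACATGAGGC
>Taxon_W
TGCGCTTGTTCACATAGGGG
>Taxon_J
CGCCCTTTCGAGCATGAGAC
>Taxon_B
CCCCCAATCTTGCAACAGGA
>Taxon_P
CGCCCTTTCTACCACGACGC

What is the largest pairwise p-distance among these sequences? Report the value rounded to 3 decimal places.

Pairwise Hamming distances:
  Taxon_H vs Taxon_W: 8
  Taxon_H vs Taxon_J: 3
  Taxon_H vs Taxon_B: 8
  Taxon_H vs Taxon_P: 3
  Taxon_W vs Taxon_J: 11
  Taxon_W vs Taxon_B: 13
  Taxon_W vs Taxon_P: 11
  Taxon_J vs Taxon_B: 9
  Taxon_J vs Taxon_P: 5
  Taxon_B vs Taxon_P: 9
The largest is 13 mismatches, between Taxon_W and Taxon_B; p = 13/20 = 0.650.

0.650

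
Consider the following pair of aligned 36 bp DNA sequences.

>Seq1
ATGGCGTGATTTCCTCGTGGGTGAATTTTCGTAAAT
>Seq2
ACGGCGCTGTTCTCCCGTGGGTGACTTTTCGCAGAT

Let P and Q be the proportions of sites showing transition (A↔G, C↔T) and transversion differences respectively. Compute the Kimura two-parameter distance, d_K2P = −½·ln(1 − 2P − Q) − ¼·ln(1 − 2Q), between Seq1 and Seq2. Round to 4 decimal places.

0.3760

Differing sites — 2:T/C (Ti); 7:T/C (Ti); 8:G/T (Tv); 9:A/G (Ti); 12:T/C (Ti); 13:C/T (Ti); 15:T/C (Ti); 25:A/C (Tv); 32:T/C (Ti); 34:A/G (Ti).
Of the 10 differences, 8 transitions and 2 transversions over 36 sites: P = 8/36 = 0.222222, Q = 2/36 = 0.055556.
d = −0.5·ln(0.500000) − 0.25·ln(0.888888) = −0.5·(-0.693147) − 0.25·(-0.117784) = 0.3760.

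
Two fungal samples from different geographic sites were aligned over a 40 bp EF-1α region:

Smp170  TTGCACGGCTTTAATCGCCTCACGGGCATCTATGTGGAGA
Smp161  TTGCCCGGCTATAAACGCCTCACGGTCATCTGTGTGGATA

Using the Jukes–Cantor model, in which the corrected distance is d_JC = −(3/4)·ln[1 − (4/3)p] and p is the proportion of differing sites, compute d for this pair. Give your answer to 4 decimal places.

0.1674

Mismatches occur at site 5 (A/C), site 11 (T/A), site 15 (T/A), site 26 (G/T), site 32 (A/G), site 39 (G/T).
p = 6/40 = 0.150000.
d = −0.75 · ln(1 − (4/3)·0.150000) = −0.75 · ln(0.800000) = −0.75 · (-0.223144) = 0.1674.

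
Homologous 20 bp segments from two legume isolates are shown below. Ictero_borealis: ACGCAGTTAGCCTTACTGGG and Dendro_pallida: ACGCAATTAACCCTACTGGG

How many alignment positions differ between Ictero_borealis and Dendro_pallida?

3

Differing sites — 6:G/A; 10:G/A; 13:T/C.
That gives 3 mismatches out of 20 aligned sites, so the Hamming distance is 3.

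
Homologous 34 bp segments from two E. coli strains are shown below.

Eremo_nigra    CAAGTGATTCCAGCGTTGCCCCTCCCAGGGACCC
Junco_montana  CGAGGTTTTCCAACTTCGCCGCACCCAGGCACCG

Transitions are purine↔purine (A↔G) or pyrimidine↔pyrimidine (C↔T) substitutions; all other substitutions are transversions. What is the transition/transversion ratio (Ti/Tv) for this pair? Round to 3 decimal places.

0.375

The sequences differ at positions 2 (A/G, transition), 5 (T/G, transversion), 6 (G/T, transversion), 7 (A/T, transversion), 13 (G/A, transition), 15 (G/T, transversion), 17 (T/C, transition), 21 (C/G, transversion), 23 (T/A, transversion), 30 (G/C, transversion), 34 (C/G, transversion).
Of the 11 differences, 3 transitions and 8 transversions, so Ti/Tv = 3/8 = 0.375.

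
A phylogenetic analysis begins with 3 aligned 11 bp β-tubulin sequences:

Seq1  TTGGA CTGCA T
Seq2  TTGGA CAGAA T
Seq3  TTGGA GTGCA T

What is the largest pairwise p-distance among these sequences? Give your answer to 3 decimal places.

0.273

Pairwise Hamming distances:
  Seq1 vs Seq2: 2
  Seq1 vs Seq3: 1
  Seq2 vs Seq3: 3
The largest is 3 mismatches, between Seq2 and Seq3; p = 3/11 = 0.273.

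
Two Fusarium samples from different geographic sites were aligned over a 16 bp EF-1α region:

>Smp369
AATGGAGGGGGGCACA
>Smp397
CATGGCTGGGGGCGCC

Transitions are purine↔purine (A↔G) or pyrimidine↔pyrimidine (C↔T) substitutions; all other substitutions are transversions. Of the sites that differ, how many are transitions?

Differing sites — 1:A/C (Tv); 6:A/C (Tv); 7:G/T (Tv); 14:A/G (Ti); 16:A/C (Tv).
Of the 5 differences, 1 transition and 4 transversions, so the answer is 1.

1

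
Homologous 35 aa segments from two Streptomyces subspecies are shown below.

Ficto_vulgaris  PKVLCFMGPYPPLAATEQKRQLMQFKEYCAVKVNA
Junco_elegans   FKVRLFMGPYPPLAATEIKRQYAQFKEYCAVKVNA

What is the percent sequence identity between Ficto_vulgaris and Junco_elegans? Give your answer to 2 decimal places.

Mismatches occur at site 1 (P→F), site 4 (L→R), site 5 (C→L), site 18 (Q→I), site 22 (L→Y), site 23 (M→A).
29 of the 35 sites match, so the percent identity is 29/35 × 100 = 82.86%.

82.86%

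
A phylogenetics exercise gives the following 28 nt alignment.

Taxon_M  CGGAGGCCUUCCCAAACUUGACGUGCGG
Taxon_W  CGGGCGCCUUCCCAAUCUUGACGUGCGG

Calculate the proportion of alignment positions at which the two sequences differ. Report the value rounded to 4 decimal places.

Differing sites — 4:A/G; 5:G/C; 16:A/U.
There are 3 differences over 28 sites, so p = 3/28 = 0.1071.

0.1071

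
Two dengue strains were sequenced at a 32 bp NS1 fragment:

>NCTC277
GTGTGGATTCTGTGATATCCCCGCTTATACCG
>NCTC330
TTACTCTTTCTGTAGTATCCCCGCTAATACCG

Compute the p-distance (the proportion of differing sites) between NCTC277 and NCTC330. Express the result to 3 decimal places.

Mismatches occur at site 1 (G↔T), site 3 (G↔A), site 4 (T↔C), site 5 (G↔T), site 6 (G↔C), site 7 (A↔T), site 14 (G↔A), site 15 (A↔G), site 26 (T↔A).
There are 9 differences over 32 sites, so p = 9/32 = 0.281.

0.281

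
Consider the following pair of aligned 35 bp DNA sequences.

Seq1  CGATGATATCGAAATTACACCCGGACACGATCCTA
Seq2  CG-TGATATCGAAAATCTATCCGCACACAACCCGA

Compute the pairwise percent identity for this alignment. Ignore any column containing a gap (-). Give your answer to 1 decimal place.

76.5%

Excluding the 1 gap column leaves 34 comparable sites.
The sequences differ at positions 15 (T/A), 17 (A/C), 18 (C/T), 20 (C/T), 24 (G/C), 29 (G/A), 31 (T/C), 34 (T/G).
26 of the 34 comparable sites match, so the percent identity is 26/34 × 100 = 76.5%.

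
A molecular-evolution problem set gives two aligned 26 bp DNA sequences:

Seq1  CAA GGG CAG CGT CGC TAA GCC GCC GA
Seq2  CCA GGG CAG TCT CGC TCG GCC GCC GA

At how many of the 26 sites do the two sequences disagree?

The sequences differ at positions 2 (A/C), 10 (C/T), 11 (G/C), 17 (A/C), 18 (A/G).
That gives 5 mismatches out of 26 aligned sites, so the Hamming distance is 5.

5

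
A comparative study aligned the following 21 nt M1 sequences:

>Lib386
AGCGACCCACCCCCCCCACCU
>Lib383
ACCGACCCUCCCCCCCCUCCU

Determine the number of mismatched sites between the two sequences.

3

The sequences differ at positions 2 (G/C), 9 (A/U), 18 (A/U).
That gives 3 mismatches out of 21 aligned sites, so the Hamming distance is 3.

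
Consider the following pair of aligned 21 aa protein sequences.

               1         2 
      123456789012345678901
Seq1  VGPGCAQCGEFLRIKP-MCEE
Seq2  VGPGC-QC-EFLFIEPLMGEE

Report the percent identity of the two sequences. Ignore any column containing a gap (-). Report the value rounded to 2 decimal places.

Excluding the 3 gap columns leaves 18 comparable sites.
Mismatches occur at site 13 (R↔F), site 15 (K↔E), site 19 (C↔G).
15 of the 18 comparable sites match, so the percent identity is 15/18 × 100 = 83.33%.

83.33%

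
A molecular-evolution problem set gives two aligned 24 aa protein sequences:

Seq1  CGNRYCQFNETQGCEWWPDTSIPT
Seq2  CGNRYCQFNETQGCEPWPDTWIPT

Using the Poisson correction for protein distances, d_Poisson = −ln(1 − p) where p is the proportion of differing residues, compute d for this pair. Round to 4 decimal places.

0.0870

The sequences differ at positions 16 (W/P), 21 (S/W).
p = 2/24 = 0.083333.
d = −ln(1 − 0.083333) = −ln(0.916667) = 0.0870.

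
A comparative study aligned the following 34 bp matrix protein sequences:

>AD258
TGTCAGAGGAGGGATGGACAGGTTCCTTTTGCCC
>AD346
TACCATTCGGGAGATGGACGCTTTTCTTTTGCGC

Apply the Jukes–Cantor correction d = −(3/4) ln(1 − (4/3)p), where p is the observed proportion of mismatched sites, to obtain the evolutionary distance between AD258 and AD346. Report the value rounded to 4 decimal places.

0.4770

The sequences differ at positions 2 (G/A), 3 (T/C), 6 (G/T), 7 (A/T), 8 (G/C), 10 (A/G), 12 (G/A), 20 (A/G), 21 (G/C), 22 (G/T), 25 (C/T), 33 (C/G).
p = 12/34 = 0.352941.
d = −0.75 · ln(1 − (4/3)·0.352941) = −0.75 · ln(0.529412) = −0.75 · (-0.635988) = 0.4770.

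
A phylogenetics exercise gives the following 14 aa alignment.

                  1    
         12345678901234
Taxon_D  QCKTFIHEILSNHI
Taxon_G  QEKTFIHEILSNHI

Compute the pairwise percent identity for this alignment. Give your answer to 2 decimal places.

92.86%

The sequences differ at position 2 (C/E).
13 of the 14 sites match, so the percent identity is 13/14 × 100 = 92.86%.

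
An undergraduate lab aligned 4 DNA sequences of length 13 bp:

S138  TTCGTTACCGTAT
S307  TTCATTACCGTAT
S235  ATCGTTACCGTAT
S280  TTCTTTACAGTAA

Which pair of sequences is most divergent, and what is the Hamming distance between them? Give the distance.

Pairwise Hamming distances:
  S138 vs S307: 1
  S138 vs S235: 1
  S138 vs S280: 3
  S307 vs S235: 2
  S307 vs S280: 3
  S235 vs S280: 4
The largest is 4, between S235 and S280.

4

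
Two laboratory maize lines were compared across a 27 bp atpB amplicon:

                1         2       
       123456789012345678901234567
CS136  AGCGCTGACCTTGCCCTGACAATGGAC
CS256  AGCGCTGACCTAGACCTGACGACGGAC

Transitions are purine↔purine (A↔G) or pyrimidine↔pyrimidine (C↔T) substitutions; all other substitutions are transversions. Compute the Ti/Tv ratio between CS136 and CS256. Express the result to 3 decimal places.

1.000

Differing sites — 12:T/A (Tv); 14:C/A (Tv); 21:A/G (Ti); 23:T/C (Ti).
Of the 4 differences, 2 transitions and 2 transversions, so Ti/Tv = 2/2 = 1.000.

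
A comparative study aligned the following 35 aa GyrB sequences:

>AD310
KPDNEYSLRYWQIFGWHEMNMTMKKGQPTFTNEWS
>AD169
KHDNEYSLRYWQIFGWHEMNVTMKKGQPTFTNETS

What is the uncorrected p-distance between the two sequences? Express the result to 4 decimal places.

0.0857

Mismatches occur at site 2 (P↔H), site 21 (M↔V), site 34 (W↔T).
There are 3 differences over 35 sites, so p = 3/35 = 0.0857.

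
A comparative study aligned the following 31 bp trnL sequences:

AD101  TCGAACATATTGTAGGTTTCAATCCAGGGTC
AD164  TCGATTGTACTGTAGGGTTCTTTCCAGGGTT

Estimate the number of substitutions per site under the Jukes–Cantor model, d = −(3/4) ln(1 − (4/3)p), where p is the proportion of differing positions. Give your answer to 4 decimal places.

0.3163

Mismatches occur at site 5 (A↔T), site 6 (C↔T), site 7 (A↔G), site 10 (T↔C), site 17 (T↔G), site 21 (A↔T), site 22 (A↔T), site 31 (C↔T).
p = 8/31 = 0.258065.
d = −0.75 · ln(1 − (4/3)·0.258065) = −0.75 · ln(0.655913) = −0.75 · (-0.421727) = 0.3163.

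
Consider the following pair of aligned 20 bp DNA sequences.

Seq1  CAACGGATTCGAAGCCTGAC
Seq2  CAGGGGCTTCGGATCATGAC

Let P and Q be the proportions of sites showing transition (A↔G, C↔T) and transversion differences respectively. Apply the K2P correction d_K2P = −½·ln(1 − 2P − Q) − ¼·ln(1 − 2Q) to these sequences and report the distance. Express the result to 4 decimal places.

Differing sites — 3:A/G (Ti); 4:C/G (Tv); 7:A/C (Tv); 12:A/G (Ti); 14:G/T (Tv); 16:C/A (Tv).
Of the 6 differences, 2 transitions and 4 transversions over 20 sites: P = 2/20 = 0.100000, Q = 4/20 = 0.200000.
d = −0.5·ln(0.600000) − 0.25·ln(0.600000) = −0.5·(-0.510826) − 0.25·(-0.510826) = 0.3831.

0.3831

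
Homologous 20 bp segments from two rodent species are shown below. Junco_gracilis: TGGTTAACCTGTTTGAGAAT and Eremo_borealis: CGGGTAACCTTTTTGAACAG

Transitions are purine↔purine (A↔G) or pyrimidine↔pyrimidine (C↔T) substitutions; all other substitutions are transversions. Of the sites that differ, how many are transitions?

2

Differing sites — 1:T/C (Ti); 4:T/G (Tv); 11:G/T (Tv); 17:G/A (Ti); 18:A/C (Tv); 20:T/G (Tv).
Of the 6 differences, 2 transitions and 4 transversions, so the answer is 2.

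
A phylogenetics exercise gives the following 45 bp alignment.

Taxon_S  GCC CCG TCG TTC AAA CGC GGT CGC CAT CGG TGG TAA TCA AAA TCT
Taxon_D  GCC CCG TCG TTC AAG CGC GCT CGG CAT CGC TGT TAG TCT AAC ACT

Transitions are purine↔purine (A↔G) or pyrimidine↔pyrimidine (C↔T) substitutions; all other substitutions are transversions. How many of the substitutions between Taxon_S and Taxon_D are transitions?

2

Mismatches occur at site 15 (A/G, transition), site 20 (G/C, transversion), site 24 (C/G, transversion), site 30 (G/C, transversion), site 33 (G/T, transversion), site 36 (A/G, transition), site 39 (A/T, transversion), site 42 (A/C, transversion), site 43 (T/A, transversion).
Of the 9 differences, 2 transitions and 7 transversions, so the answer is 2.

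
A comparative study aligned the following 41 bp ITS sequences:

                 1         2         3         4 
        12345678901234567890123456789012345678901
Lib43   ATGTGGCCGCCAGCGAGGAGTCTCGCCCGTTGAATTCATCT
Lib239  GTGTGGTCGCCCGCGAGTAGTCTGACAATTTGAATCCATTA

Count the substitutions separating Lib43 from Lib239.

12

Mismatches occur at site 1 (A/G), site 7 (C/T), site 12 (A/C), site 18 (G/T), site 24 (C/G), site 25 (G/A), site 27 (C/A), site 28 (C/A), site 29 (G/T), site 36 (T/C), site 40 (C/T), site 41 (T/A).
That gives 12 mismatches out of 41 aligned sites, so the Hamming distance is 12.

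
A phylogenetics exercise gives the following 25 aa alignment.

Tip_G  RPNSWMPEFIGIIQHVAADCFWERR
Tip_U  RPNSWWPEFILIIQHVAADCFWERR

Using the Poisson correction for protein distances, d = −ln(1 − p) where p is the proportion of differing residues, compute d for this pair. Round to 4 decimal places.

Differing sites — 6:M/W; 11:G/L.
p = 2/25 = 0.080000.
d = −ln(1 − 0.080000) = −ln(0.920000) = 0.0834.

0.0834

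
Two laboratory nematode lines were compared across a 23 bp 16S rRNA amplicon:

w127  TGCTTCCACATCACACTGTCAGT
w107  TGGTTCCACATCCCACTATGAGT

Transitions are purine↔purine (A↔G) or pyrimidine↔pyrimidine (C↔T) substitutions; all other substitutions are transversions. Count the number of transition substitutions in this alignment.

Mismatches occur at site 3 (C/G, transversion), site 13 (A/C, transversion), site 18 (G/A, transition), site 20 (C/G, transversion).
Of the 4 differences, 1 transition and 3 transversions, so the answer is 1.

1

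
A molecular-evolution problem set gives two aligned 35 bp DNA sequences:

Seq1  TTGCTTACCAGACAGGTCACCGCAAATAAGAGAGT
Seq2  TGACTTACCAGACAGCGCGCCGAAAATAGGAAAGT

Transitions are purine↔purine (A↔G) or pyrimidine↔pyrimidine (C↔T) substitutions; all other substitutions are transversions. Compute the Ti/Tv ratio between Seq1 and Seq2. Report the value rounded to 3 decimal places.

The sequences differ at positions 2 (T/G, transversion), 3 (G/A, transition), 16 (G/C, transversion), 17 (T/G, transversion), 19 (A/G, transition), 23 (C/A, transversion), 29 (A/G, transition), 32 (G/A, transition).
Of the 8 differences, 4 transitions and 4 transversions, so Ti/Tv = 4/4 = 1.000.

1.000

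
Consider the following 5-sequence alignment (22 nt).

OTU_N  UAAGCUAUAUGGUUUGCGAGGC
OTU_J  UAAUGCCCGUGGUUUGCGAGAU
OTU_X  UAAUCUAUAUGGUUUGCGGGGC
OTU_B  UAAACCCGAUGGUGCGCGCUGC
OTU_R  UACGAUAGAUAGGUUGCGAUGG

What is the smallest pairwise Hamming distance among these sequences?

Pairwise Hamming distances:
  OTU_N vs OTU_J: 8
  OTU_N vs OTU_X: 2
  OTU_N vs OTU_B: 8
  OTU_N vs OTU_R: 7
  OTU_J vs OTU_X: 8
  OTU_J vs OTU_B: 10
  OTU_J vs OTU_R: 12
  OTU_X vs OTU_B: 8
  OTU_X vs OTU_R: 9
  OTU_B vs OTU_R: 11
The smallest is 2, between OTU_N and OTU_X.

2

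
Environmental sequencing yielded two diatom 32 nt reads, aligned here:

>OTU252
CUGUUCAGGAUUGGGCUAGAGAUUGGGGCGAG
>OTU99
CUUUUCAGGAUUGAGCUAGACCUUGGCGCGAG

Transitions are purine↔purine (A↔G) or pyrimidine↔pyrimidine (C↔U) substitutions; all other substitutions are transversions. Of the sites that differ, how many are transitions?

1

The sequences differ at positions 3 (G/U, transversion), 14 (G/A, transition), 21 (G/C, transversion), 22 (A/C, transversion), 27 (G/C, transversion).
Of the 5 differences, 1 transition and 4 transversions, so the answer is 1.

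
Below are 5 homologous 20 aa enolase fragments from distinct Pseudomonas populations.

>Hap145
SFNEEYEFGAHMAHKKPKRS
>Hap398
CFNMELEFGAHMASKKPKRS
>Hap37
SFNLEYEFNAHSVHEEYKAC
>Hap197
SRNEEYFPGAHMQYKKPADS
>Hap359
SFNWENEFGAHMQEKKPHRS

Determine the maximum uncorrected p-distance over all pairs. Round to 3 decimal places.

0.700

Pairwise Hamming distances:
  Hap145 vs Hap398: 4
  Hap145 vs Hap37: 9
  Hap145 vs Hap197: 7
  Hap145 vs Hap359: 5
  Hap398 vs Hap37: 12
  Hap398 vs Hap197: 10
  Hap398 vs Hap359: 6
  Hap37 vs Hap197: 14
  Hap37 vs Hap359: 12
  Hap197 vs Hap359: 8
The largest is 14 mismatches, between Hap37 and Hap197; p = 14/20 = 0.700.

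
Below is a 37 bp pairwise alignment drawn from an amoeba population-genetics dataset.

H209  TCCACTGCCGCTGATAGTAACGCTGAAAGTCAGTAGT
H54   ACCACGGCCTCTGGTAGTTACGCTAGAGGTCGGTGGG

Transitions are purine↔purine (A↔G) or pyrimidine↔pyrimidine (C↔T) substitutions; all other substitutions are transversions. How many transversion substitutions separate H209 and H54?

Mismatches occur at site 1 (T↔A, transversion), site 6 (T↔G, transversion), site 10 (G↔T, transversion), site 14 (A↔G, transition), site 19 (A↔T, transversion), site 25 (G↔A, transition), site 26 (A↔G, transition), site 28 (A↔G, transition), site 32 (A↔G, transition), site 35 (A↔G, transition), site 37 (T↔G, transversion).
Of the 11 differences, 6 transitions and 5 transversions, so the answer is 5.

5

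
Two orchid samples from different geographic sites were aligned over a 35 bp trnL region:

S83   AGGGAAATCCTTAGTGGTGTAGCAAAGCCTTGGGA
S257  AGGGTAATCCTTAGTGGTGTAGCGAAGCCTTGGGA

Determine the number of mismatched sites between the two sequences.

2

Mismatches occur at site 5 (A/T), site 24 (A/G).
That gives 2 mismatches out of 35 aligned sites, so the Hamming distance is 2.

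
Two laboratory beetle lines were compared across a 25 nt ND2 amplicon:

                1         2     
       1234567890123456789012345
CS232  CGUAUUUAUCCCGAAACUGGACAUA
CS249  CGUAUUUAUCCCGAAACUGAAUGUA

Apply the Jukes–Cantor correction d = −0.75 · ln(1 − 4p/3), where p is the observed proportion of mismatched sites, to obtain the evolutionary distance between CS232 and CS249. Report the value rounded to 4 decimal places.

0.1308

Mismatches occur at site 20 (G→A), site 22 (C→U), site 23 (A→G).
p = 3/25 = 0.120000.
d = −0.75 · ln(1 − (4/3)·0.120000) = −0.75 · ln(0.840000) = −0.75 · (-0.174353) = 0.1308.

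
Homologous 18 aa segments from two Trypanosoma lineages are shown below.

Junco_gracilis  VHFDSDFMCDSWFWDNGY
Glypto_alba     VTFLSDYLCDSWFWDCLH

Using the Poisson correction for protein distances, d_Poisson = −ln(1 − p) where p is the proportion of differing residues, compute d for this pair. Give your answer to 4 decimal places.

Differing sites — 2:H/T; 4:D/L; 7:F/Y; 8:M/L; 16:N/C; 17:G/L; 18:Y/H.
p = 7/18 = 0.388889.
d = −ln(1 − 0.388889) = −ln(0.611111) = 0.4925.

0.4925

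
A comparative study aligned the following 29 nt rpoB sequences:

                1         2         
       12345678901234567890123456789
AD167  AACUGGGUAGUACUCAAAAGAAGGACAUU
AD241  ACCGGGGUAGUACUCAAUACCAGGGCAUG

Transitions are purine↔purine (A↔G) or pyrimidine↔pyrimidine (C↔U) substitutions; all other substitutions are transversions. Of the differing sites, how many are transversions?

The sequences differ at positions 2 (A/C, transversion), 4 (U/G, transversion), 18 (A/U, transversion), 20 (G/C, transversion), 21 (A/C, transversion), 25 (A/G, transition), 29 (U/G, transversion).
Of the 7 differences, 1 transition and 6 transversions, so the answer is 6.

6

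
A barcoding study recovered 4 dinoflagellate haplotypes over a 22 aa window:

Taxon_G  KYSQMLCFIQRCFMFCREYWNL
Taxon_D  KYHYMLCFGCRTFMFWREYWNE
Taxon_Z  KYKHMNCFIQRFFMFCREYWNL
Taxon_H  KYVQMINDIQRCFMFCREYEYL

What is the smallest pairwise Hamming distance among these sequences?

Pairwise Hamming distances:
  Taxon_G vs Taxon_D: 7
  Taxon_G vs Taxon_Z: 4
  Taxon_G vs Taxon_H: 6
  Taxon_D vs Taxon_Z: 8
  Taxon_D vs Taxon_H: 12
  Taxon_Z vs Taxon_H: 8
The smallest is 4, between Taxon_G and Taxon_Z.

4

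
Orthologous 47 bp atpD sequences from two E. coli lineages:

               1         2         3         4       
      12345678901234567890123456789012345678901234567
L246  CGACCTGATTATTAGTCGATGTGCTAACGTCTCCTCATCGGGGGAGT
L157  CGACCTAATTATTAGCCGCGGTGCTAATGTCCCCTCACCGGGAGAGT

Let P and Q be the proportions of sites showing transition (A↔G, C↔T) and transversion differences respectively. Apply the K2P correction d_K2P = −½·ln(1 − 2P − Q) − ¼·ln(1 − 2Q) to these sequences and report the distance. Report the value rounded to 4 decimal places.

0.1991

Mismatches occur at site 7 (G/A, transition), site 16 (T/C, transition), site 19 (A/C, transversion), site 20 (T/G, transversion), site 28 (C/T, transition), site 32 (T/C, transition), site 38 (T/C, transition), site 43 (G/A, transition).
Of the 8 differences, 6 transitions and 2 transversions over 47 sites: P = 6/47 = 0.127660, Q = 2/47 = 0.042553.
d = −0.5·ln(0.702127) − 0.25·ln(0.914894) = −0.5·(-0.353641) − 0.25·(-0.088947) = 0.1991.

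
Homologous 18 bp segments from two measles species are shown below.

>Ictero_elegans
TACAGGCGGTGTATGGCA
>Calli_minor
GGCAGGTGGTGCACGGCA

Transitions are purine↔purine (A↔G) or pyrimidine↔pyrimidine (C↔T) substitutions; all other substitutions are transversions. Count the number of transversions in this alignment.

Differing sites — 1:T/G (Tv); 2:A/G (Ti); 7:C/T (Ti); 12:T/C (Ti); 14:T/C (Ti).
Of the 5 differences, 4 transitions and 1 transversion, so the answer is 1.

1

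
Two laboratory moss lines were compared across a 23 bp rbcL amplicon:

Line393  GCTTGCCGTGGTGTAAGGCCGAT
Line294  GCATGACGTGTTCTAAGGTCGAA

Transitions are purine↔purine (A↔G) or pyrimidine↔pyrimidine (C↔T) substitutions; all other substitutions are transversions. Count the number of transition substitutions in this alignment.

1

Differing sites — 3:T/A (Tv); 6:C/A (Tv); 11:G/T (Tv); 13:G/C (Tv); 19:C/T (Ti); 23:T/A (Tv).
Of the 6 differences, 1 transition and 5 transversions, so the answer is 1.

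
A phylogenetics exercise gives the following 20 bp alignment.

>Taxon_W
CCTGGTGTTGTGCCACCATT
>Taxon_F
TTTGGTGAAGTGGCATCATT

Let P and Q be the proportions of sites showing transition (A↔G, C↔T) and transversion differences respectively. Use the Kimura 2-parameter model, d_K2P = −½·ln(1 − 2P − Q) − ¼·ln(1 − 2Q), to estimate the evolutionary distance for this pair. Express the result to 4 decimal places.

0.3881

Mismatches occur at site 1 (C→T, transition), site 2 (C→T, transition), site 8 (T→A, transversion), site 9 (T→A, transversion), site 13 (C→G, transversion), site 16 (C→T, transition).
Of the 6 differences, 3 transitions and 3 transversions over 20 sites: P = 3/20 = 0.150000, Q = 3/20 = 0.150000.
d = −0.5·ln(0.550000) − 0.25·ln(0.700000) = −0.5·(-0.597837) − 0.25·(-0.356675) = 0.3881.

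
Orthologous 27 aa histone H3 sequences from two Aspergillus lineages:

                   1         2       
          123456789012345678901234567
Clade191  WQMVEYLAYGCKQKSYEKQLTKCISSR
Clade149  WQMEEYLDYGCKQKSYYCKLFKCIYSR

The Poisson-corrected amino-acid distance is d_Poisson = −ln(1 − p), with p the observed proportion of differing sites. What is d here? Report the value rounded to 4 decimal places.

Differing sites — 4:V/E; 8:A/D; 17:E/Y; 18:K/C; 19:Q/K; 21:T/F; 25:S/Y.
p = 7/27 = 0.259259.
d = −ln(1 − 0.259259) = −ln(0.740741) = 0.3001.

0.3001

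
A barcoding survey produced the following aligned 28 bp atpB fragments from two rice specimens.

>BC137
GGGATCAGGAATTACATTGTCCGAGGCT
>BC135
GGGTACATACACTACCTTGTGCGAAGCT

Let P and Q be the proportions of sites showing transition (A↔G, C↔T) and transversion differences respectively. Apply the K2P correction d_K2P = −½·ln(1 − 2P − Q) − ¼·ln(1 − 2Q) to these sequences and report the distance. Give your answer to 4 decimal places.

Differing sites — 4:A/T (Tv); 5:T/A (Tv); 8:G/T (Tv); 9:G/A (Ti); 10:A/C (Tv); 12:T/C (Ti); 16:A/C (Tv); 21:C/G (Tv); 25:G/A (Ti).
Of the 9 differences, 3 transitions and 6 transversions over 28 sites: P = 3/28 = 0.107143, Q = 6/28 = 0.214286.
d = −0.5·ln(0.571428) − 0.25·ln(0.571428) = −0.5·(-0.559617) − 0.25·(-0.559617) = 0.4197.

0.4197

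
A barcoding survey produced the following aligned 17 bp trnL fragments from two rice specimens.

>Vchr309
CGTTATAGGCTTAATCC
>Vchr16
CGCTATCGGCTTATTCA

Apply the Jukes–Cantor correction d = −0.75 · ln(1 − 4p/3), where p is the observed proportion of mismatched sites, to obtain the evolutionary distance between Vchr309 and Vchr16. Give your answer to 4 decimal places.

Differing sites — 3:T/C; 7:A/C; 14:A/T; 17:C/A.
p = 4/17 = 0.235294.
d = −0.75 · ln(1 − (4/3)·0.235294) = −0.75 · ln(0.686275) = −0.75 · (-0.376477) = 0.2824.

0.2824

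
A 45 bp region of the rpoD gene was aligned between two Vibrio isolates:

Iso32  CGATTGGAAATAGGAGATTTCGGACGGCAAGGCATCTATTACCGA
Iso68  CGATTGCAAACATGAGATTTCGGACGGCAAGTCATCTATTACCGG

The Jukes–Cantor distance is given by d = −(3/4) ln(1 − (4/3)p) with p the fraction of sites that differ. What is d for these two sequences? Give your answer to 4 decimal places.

Mismatches occur at site 7 (G→C), site 11 (T→C), site 13 (G→T), site 32 (G→T), site 45 (A→G).
p = 5/45 = 0.111111.
d = −0.75 · ln(1 − (4/3)·0.111111) = −0.75 · ln(0.851852) = −0.75 · (-0.160342) = 0.1203.

0.1203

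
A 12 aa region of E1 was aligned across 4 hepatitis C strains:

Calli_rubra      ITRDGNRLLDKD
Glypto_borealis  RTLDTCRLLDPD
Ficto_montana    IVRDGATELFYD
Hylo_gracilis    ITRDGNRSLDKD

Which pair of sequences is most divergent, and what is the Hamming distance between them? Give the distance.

Pairwise Hamming distances:
  Calli_rubra vs Glypto_borealis: 5
  Calli_rubra vs Ficto_montana: 6
  Calli_rubra vs Hylo_gracilis: 1
  Glypto_borealis vs Ficto_montana: 9
  Glypto_borealis vs Hylo_gracilis: 6
  Ficto_montana vs Hylo_gracilis: 6
The largest is 9, between Glypto_borealis and Ficto_montana.

9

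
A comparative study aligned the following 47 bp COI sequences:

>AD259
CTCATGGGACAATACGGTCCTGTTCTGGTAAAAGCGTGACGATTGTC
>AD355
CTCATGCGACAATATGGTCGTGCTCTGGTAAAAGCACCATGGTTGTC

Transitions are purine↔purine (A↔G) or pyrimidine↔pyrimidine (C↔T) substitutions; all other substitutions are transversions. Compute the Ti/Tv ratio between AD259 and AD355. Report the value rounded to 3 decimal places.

2.000

The sequences differ at positions 7 (G/C, transversion), 15 (C/T, transition), 20 (C/G, transversion), 23 (T/C, transition), 36 (G/A, transition), 37 (T/C, transition), 38 (G/C, transversion), 40 (C/T, transition), 42 (A/G, transition).
Of the 9 differences, 6 transitions and 3 transversions, so Ti/Tv = 6/3 = 2.000.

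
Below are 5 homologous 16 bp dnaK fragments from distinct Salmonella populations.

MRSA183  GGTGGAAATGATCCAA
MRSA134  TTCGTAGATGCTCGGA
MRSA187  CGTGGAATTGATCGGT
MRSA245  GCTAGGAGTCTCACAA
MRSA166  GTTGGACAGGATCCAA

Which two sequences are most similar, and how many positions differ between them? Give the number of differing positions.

3

Pairwise Hamming distances:
  MRSA183 vs MRSA134: 8
  MRSA183 vs MRSA187: 5
  MRSA183 vs MRSA245: 8
  MRSA183 vs MRSA166: 3
  MRSA134 vs MRSA187: 8
  MRSA134 vs MRSA245: 14
  MRSA134 vs MRSA166: 8
  MRSA187 vs MRSA245: 12
  MRSA187 vs MRSA166: 8
  MRSA245 vs MRSA166: 10
The smallest is 3, between MRSA183 and MRSA166.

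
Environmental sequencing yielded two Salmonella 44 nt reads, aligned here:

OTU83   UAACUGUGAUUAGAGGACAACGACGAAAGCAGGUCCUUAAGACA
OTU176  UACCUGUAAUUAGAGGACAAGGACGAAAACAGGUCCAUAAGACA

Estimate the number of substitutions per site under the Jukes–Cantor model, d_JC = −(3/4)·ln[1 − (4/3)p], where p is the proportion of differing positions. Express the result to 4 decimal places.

Mismatches occur at site 3 (A/C), site 8 (G/A), site 21 (C/G), site 29 (G/A), site 37 (U/A).
p = 5/44 = 0.113636.
d = −0.75 · ln(1 − (4/3)·0.113636) = −0.75 · ln(0.848485) = −0.75 · (-0.164303) = 0.1232.

0.1232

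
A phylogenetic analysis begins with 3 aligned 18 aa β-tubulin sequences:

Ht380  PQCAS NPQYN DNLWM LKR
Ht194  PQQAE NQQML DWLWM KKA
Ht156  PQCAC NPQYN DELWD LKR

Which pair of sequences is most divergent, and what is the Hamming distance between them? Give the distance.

Pairwise Hamming distances:
  Ht380 vs Ht194: 8
  Ht380 vs Ht156: 3
  Ht194 vs Ht156: 9
The largest is 9, between Ht194 and Ht156.

9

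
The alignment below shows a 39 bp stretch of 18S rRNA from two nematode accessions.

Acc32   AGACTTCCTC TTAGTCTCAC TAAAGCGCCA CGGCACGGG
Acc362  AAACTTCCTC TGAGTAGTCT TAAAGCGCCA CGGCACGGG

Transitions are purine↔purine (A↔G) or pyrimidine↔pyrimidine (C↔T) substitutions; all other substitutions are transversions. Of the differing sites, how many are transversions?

Differing sites — 2:G/A (Ti); 12:T/G (Tv); 16:C/A (Tv); 17:T/G (Tv); 18:C/T (Ti); 19:A/C (Tv); 20:C/T (Ti).
Of the 7 differences, 3 transitions and 4 transversions, so the answer is 4.

4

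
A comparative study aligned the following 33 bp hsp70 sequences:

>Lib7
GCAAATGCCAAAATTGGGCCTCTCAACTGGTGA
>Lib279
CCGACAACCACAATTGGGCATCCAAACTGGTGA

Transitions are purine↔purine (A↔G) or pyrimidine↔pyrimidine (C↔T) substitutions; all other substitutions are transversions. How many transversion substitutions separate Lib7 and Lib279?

The sequences differ at positions 1 (G/C, transversion), 3 (A/G, transition), 5 (A/C, transversion), 6 (T/A, transversion), 7 (G/A, transition), 11 (A/C, transversion), 20 (C/A, transversion), 23 (T/C, transition), 24 (C/A, transversion).
Of the 9 differences, 3 transitions and 6 transversions, so the answer is 6.

6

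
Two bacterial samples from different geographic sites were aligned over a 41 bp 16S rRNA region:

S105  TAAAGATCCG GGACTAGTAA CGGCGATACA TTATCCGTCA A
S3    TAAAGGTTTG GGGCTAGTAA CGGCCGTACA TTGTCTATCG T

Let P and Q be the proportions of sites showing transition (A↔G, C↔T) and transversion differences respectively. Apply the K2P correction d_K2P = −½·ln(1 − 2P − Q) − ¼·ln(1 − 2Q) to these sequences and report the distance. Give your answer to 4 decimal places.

The sequences differ at positions 6 (A/G, transition), 8 (C/T, transition), 9 (C/T, transition), 13 (A/G, transition), 25 (G/C, transversion), 26 (A/G, transition), 33 (A/G, transition), 36 (C/T, transition), 37 (G/A, transition), 40 (A/G, transition), 41 (A/T, transversion).
Of the 11 differences, 9 transitions and 2 transversions over 41 sites: P = 9/41 = 0.219512, Q = 2/41 = 0.048780.
d = −0.5·ln(0.512196) − 0.25·ln(0.902440) = −0.5·(-0.669048) − 0.25·(-0.102653) = 0.3602.

0.3602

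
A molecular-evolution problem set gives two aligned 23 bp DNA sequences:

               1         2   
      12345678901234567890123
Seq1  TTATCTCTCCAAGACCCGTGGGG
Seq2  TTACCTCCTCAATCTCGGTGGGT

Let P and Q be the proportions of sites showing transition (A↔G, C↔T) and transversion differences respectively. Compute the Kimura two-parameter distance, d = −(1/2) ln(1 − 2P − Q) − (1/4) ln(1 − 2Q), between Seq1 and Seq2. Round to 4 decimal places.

0.4757

Mismatches occur at site 4 (T/C, transition), site 8 (T/C, transition), site 9 (C/T, transition), site 13 (G/T, transversion), site 14 (A/C, transversion), site 15 (C/T, transition), site 17 (C/G, transversion), site 23 (G/T, transversion).
Of the 8 differences, 4 transitions and 4 transversions over 23 sites: P = 4/23 = 0.173913, Q = 4/23 = 0.173913.
d = −0.5·ln(0.478261) − 0.25·ln(0.652174) = −0.5·(-0.737599) − 0.25·(-0.427444) = 0.4757.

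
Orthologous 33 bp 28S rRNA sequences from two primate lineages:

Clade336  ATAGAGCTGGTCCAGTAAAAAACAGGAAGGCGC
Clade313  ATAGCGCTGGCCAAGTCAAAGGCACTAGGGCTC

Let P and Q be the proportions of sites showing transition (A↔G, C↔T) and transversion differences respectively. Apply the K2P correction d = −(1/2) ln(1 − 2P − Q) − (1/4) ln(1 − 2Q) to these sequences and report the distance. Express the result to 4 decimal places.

Mismatches occur at site 5 (A→C, transversion), site 11 (T→C, transition), site 13 (C→A, transversion), site 17 (A→C, transversion), site 21 (A→G, transition), site 22 (A→G, transition), site 25 (G→C, transversion), site 26 (G→T, transversion), site 28 (A→G, transition), site 32 (G→T, transversion).
Of the 10 differences, 4 transitions and 6 transversions over 33 sites: P = 4/33 = 0.121212, Q = 6/33 = 0.181818.
d = −0.5·ln(0.575758) − 0.25·ln(0.636364) = −0.5·(-0.552068) − 0.25·(-0.451985) = 0.3890.

0.3890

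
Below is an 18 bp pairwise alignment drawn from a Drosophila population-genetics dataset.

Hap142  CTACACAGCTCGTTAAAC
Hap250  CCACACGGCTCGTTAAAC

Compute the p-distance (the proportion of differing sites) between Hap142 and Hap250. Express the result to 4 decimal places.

Differing sites — 2:T/C; 7:A/G.
There are 2 differences over 18 sites, so p = 2/18 = 0.1111.

0.1111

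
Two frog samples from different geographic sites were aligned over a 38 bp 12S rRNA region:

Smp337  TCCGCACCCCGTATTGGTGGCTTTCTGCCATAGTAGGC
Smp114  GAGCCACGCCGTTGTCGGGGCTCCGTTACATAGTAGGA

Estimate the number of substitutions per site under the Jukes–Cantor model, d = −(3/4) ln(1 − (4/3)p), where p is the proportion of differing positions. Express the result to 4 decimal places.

0.5604

Differing sites — 1:T/G; 2:C/A; 3:C/G; 4:G/C; 8:C/G; 13:A/T; 14:T/G; 16:G/C; 18:T/G; 23:T/C; 24:T/C; 25:C/G; 27:G/T; 28:C/A; 38:C/A.
p = 15/38 = 0.394737.
d = −0.75 · ln(1 − (4/3)·0.394737) = −0.75 · ln(0.473684) = −0.75 · (-0.747215) = 0.5604.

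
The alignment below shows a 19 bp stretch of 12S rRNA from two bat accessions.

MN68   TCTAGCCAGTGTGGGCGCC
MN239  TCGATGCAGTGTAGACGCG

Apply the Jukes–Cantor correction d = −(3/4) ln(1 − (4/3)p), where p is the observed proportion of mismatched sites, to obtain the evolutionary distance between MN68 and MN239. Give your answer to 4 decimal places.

Differing sites — 3:T/G; 5:G/T; 6:C/G; 13:G/A; 15:G/A; 19:C/G.
p = 6/19 = 0.315789.
d = −0.75 · ln(1 − (4/3)·0.315789) = −0.75 · ln(0.578948) = −0.75 · (-0.546543) = 0.4099.

0.4099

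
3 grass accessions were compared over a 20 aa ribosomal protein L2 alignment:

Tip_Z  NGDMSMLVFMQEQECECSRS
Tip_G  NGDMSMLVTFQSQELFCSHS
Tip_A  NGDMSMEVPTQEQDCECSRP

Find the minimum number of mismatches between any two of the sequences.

5

Pairwise Hamming distances:
  Tip_Z vs Tip_G: 6
  Tip_Z vs Tip_A: 5
  Tip_G vs Tip_A: 9
The smallest is 5, between Tip_Z and Tip_A.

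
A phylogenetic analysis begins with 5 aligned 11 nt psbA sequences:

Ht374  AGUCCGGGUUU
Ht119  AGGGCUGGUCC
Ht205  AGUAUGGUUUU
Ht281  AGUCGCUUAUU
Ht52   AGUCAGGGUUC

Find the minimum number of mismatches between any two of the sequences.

Pairwise Hamming distances:
  Ht374 vs Ht119: 5
  Ht374 vs Ht205: 3
  Ht374 vs Ht281: 5
  Ht374 vs Ht52: 2
  Ht119 vs Ht205: 7
  Ht119 vs Ht281: 9
  Ht119 vs Ht52: 5
  Ht205 vs Ht281: 5
  Ht205 vs Ht52: 4
  Ht281 vs Ht52: 6
The smallest is 2, between Ht374 and Ht52.

2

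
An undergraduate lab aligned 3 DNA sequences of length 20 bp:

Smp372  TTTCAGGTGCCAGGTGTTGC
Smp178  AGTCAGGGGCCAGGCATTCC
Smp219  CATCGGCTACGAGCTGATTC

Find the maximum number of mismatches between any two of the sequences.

Pairwise Hamming distances:
  Smp372 vs Smp178: 6
  Smp372 vs Smp219: 9
  Smp178 vs Smp219: 12
The largest is 12, between Smp178 and Smp219.

12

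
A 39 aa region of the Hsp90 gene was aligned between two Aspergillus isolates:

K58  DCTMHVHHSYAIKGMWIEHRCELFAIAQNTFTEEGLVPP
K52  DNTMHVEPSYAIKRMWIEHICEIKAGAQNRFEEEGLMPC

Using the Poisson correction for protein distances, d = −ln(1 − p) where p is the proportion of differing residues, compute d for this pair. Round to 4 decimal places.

0.3677

Differing sites — 2:C/N; 7:H/E; 8:H/P; 14:G/R; 20:R/I; 23:L/I; 24:F/K; 26:I/G; 30:T/R; 32:T/E; 37:V/M; 39:P/C.
p = 12/39 = 0.307692.
d = −ln(1 − 0.307692) = −ln(0.692308) = 0.3677.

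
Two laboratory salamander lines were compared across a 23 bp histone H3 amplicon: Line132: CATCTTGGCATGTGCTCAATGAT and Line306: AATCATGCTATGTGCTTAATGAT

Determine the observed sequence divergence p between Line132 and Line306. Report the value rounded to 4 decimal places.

Mismatches occur at site 1 (C↔A), site 5 (T↔A), site 8 (G↔C), site 9 (C↔T), site 17 (C↔T).
There are 5 differences over 23 sites, so p = 5/23 = 0.2174.

0.2174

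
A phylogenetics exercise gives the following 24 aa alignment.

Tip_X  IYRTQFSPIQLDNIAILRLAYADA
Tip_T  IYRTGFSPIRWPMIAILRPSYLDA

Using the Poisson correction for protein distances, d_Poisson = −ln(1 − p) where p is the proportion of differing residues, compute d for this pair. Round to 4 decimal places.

0.4055

Mismatches occur at site 5 (Q→G), site 10 (Q→R), site 11 (L→W), site 12 (D→P), site 13 (N→M), site 19 (L→P), site 20 (A→S), site 22 (A→L).
p = 8/24 = 0.333333.
d = −ln(1 − 0.333333) = −ln(0.666667) = 0.4055.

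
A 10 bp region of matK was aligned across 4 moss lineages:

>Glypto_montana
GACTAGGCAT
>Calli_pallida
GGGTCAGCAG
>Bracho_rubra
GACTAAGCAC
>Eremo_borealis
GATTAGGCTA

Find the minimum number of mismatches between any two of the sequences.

Pairwise Hamming distances:
  Glypto_montana vs Calli_pallida: 5
  Glypto_montana vs Bracho_rubra: 2
  Glypto_montana vs Eremo_borealis: 3
  Calli_pallida vs Bracho_rubra: 4
  Calli_pallida vs Eremo_borealis: 6
  Bracho_rubra vs Eremo_borealis: 4
The smallest is 2, between Glypto_montana and Bracho_rubra.

2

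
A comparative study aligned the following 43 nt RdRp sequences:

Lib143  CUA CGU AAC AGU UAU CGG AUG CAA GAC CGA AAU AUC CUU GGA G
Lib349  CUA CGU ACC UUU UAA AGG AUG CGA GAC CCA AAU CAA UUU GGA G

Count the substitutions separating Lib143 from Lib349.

11

Differing sites — 8:A/C; 10:A/U; 11:G/U; 15:U/A; 16:C/A; 23:A/G; 29:G/C; 34:A/C; 35:U/A; 36:C/A; 37:C/U.
That gives 11 mismatches out of 43 aligned sites, so the Hamming distance is 11.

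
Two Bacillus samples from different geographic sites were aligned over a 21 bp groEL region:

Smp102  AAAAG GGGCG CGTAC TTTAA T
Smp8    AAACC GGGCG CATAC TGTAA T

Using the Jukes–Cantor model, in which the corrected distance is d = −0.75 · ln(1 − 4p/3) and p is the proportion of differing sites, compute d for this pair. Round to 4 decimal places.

0.2197

Mismatches occur at site 4 (A→C), site 5 (G→C), site 12 (G→A), site 17 (T→G).
p = 4/21 = 0.190476.
d = −0.75 · ln(1 − (4/3)·0.190476) = −0.75 · ln(0.746032) = −0.75 · (-0.292987) = 0.2197.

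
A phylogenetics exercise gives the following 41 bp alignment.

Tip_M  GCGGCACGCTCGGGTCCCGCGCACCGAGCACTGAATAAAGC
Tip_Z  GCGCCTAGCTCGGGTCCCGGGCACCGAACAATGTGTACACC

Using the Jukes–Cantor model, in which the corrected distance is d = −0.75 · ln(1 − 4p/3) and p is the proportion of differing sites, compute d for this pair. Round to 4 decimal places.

Differing sites — 4:G/C; 6:A/T; 7:C/A; 20:C/G; 28:G/A; 31:C/A; 34:A/T; 35:A/G; 38:A/C; 40:G/C.
p = 10/41 = 0.243902.
d = −0.75 · ln(1 − (4/3)·0.243902) = −0.75 · ln(0.674797) = −0.75 · (-0.393343) = 0.2950.

0.2950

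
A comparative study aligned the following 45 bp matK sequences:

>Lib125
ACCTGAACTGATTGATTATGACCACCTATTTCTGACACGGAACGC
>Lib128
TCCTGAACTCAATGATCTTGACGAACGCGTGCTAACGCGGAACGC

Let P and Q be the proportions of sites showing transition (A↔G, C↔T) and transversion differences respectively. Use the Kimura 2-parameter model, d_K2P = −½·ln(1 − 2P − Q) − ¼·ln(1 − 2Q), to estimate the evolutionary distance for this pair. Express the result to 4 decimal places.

The sequences differ at positions 1 (A/T, transversion), 10 (G/C, transversion), 12 (T/A, transversion), 17 (T/C, transition), 18 (A/T, transversion), 23 (C/G, transversion), 25 (C/A, transversion), 27 (T/G, transversion), 28 (A/C, transversion), 29 (T/G, transversion), 31 (T/G, transversion), 34 (G/A, transition), 37 (A/G, transition).
Of the 13 differences, 3 transitions and 10 transversions over 45 sites: P = 3/45 = 0.066667, Q = 10/45 = 0.222222.
d = −0.5·ln(0.644444) − 0.25·ln(0.555556) = −0.5·(-0.439367) − 0.25·(-0.587786) = 0.3666.

0.3666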